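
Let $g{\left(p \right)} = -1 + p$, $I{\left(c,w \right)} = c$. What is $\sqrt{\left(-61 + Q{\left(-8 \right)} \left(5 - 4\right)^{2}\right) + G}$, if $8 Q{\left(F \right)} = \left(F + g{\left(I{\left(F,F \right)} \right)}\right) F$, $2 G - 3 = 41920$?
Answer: $\frac{\sqrt{83670}}{2} \approx 144.63$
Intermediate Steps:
$G = \frac{41923}{2}$ ($G = \frac{3}{2} + \frac{1}{2} \cdot 41920 = \frac{3}{2} + 20960 = \frac{41923}{2} \approx 20962.0$)
$Q{\left(F \right)} = \frac{F \left(-1 + 2 F\right)}{8}$ ($Q{\left(F \right)} = \frac{\left(F + \left(-1 + F\right)\right) F}{8} = \frac{\left(-1 + 2 F\right) F}{8} = \frac{F \left(-1 + 2 F\right)}{8}$)
$\sqrt{\left(-61 + Q{\left(-8 \right)} \left(5 - 4\right)^{2}\right) + G} = \sqrt{\left(-61 + \frac{1}{8} \left(-8\right) \left(-1 + 2 \left(-8\right)\right) \left(5 - 4\right)^{2}\right) + \frac{41923}{2}} = \sqrt{\left(-61 + \frac{1}{8} \left(-8\right) \left(-1 - 16\right) 1^{2}\right) + \frac{41923}{2}} = \sqrt{\left(-61 + \frac{1}{8} \left(-8\right) \left(-17\right) 1\right) + \frac{41923}{2}} = \sqrt{\left(-61 + 17 \cdot 1\right) + \frac{41923}{2}} = \sqrt{\left(-61 + 17\right) + \frac{41923}{2}} = \sqrt{-44 + \frac{41923}{2}} = \sqrt{\frac{41835}{2}} = \frac{\sqrt{83670}}{2}$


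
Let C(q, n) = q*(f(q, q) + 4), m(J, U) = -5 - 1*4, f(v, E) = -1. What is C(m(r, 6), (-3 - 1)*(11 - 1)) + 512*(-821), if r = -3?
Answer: -420379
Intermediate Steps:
m(J, U) = -9 (m(J, U) = -5 - 4 = -9)
C(q, n) = 3*q (C(q, n) = q*(-1 + 4) = q*3 = 3*q)
C(m(r, 6), (-3 - 1)*(11 - 1)) + 512*(-821) = 3*(-9) + 512*(-821) = -27 - 420352 = -420379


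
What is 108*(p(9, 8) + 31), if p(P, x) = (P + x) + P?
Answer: 6156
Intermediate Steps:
p(P, x) = x + 2*P
108*(p(9, 8) + 31) = 108*((8 + 2*9) + 31) = 108*((8 + 18) + 31) = 108*(26 + 31) = 108*57 = 6156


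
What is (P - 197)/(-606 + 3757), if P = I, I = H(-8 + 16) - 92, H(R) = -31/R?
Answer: -2343/25208 ≈ -0.092947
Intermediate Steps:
I = -767/8 (I = -31/(-8 + 16) - 92 = -31/8 - 92 = -767/8 ≈ -95.875)
P = -767/8 ≈ -95.875
(P - 197)/(-606 + 3757) = (-767/8 - 197)/(-606 + 3757) = -2343/8/3151 = -2343/8*1/3151 = -2343/25208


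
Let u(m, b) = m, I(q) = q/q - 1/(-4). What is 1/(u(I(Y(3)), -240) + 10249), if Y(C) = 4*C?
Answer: 4/41001 ≈ 9.7559e-5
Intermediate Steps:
I(q) = 5/4 (I(q) = 1 - 1*(-1/4) = 1 + 1/4 = 5/4)
1/(u(I(Y(3)), -240) + 10249) = 1/(5/4 + 10249) = 1/(41001/4) = 4/41001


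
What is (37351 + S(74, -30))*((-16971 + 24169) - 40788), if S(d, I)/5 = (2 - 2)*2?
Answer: -1254620090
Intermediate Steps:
S(d, I) = 0 (S(d, I) = 5*((2 - 2)*2) = 5*(0*2) = 5*0 = 0)
(37351 + S(74, -30))*((-16971 + 24169) - 40788) = (37351 + 0)*((-16971 + 24169) - 40788) = 37351*(7198 - 40788) = 37351*(-33590) = -1254620090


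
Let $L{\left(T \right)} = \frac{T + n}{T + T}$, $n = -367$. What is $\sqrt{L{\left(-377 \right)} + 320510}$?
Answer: $\frac{\sqrt{45553906034}}{377} \approx 566.14$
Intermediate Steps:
$L{\left(T \right)} = \frac{-367 + T}{2 T}$ ($L{\left(T \right)} = \frac{T - 367}{T + T} = \frac{-367 + T}{2 T}$)
$\sqrt{L{\left(-377 \right)} + 320510} = \sqrt{\frac{-367 - 377}{2 \left(-377\right)} + 320510} = \sqrt{\frac{1}{2} \left(- \frac{1}{377}\right) \left(-744\right) + 320510} = \sqrt{\frac{372}{377} + 320510} = \sqrt{\frac{120832642}{377}} = \frac{\sqrt{45553906034}}{377}$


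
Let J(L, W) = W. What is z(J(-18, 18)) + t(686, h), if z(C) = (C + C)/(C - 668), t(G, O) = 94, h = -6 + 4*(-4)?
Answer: 30532/325 ≈ 93.945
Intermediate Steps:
h = -22 (h = -6 - 16 = -22)
z(C) = 2*C/(-668 + C) (z(C) = (2*C)/(-668 + C) = 2*C/(-668 + C))
z(J(-18, 18)) + t(686, h) = 2*18/(-668 + 18) + 94 = 2*18/(-650) + 94 = 2*18*(-1/650) + 94 = -18/325 + 94 = 30532/325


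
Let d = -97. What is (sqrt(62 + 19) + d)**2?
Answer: 7744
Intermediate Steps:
(sqrt(62 + 19) + d)**2 = (sqrt(62 + 19) - 97)**2 = (sqrt(81) - 97)**2 = (9 - 97)**2 = (-88)**2 = 7744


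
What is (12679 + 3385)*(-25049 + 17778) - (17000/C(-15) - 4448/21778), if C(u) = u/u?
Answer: -1272034945592/10889 ≈ -1.1682e+8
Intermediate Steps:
C(u) = 1
(12679 + 3385)*(-25049 + 17778) - (17000/C(-15) - 4448/21778) = (12679 + 3385)*(-25049 + 17778) - (17000/1 - 4448/21778) = 16064*(-7271) - (17000*1 - 4448*1/21778) = -116801344 - (17000 - 2224/10889) = -116801344 - 1*185110776/10889 = -116801344 - 185110776/10889 = -1272034945592/10889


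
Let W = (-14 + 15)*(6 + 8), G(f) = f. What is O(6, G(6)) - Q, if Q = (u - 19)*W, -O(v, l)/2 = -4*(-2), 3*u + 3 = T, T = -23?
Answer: 1114/3 ≈ 371.33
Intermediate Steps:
u = -26/3 (u = -1 + (⅓)*(-23) = -1 - 23/3 = -26/3 ≈ -8.6667)
O(v, l) = -16 (O(v, l) = -(-8)*(-2) = -2*8 = -16)
W = 14 (W = 1*14 = 14)
Q = -1162/3 (Q = (-26/3 - 19)*14 = -83/3*14 = -1162/3 ≈ -387.33)
O(6, G(6)) - Q = -16 - 1*(-1162/3) = -16 + 1162/3 = 1114/3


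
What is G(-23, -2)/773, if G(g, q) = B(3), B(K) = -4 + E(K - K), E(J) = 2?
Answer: -2/773 ≈ -0.0025873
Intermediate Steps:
B(K) = -2 (B(K) = -4 + 2 = -2)
G(g, q) = -2
G(-23, -2)/773 = -2/773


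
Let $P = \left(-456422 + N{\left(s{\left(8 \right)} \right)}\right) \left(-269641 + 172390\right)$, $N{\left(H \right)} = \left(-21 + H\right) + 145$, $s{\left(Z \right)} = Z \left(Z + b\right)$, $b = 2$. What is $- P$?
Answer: $-44367656718$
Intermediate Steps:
$s{\left(Z \right)} = Z \left(2 + Z\right)$ ($s{\left(Z \right)} = Z \left(Z + 2\right) = Z \left(2 + Z\right)$)
$N{\left(H \right)} = 124 + H$
$P = 44367656718$ ($P = \left(-456422 + \left(124 + 8 \left(2 + 8\right)\right)\right) \left(-269641 + 172390\right) = \left(-456422 + \left(124 + 8 \cdot 10\right)\right) \left(-97251\right) = \left(-456422 + \left(124 + 80\right)\right) \left(-97251\right) = \left(-456422 + 204\right) \left(-97251\right) = \left(-456218\right) \left(-97251\right) = 44367656718$)
$- P = \left(-1\right) 44367656718 = -44367656718$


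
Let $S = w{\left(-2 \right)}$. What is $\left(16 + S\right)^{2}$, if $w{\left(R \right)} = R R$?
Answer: $400$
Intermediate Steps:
$w{\left(R \right)} = R^{2}$
$S = 4$ ($S = \left(-2\right)^{2} = 4$)
$\left(16 + S\right)^{2} = \left(16 + 4\right)^{2} = 20^{2} = 400$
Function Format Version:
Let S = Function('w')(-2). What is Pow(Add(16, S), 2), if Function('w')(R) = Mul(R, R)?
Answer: 400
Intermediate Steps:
Function('w')(R) = Pow(R, 2)
S = 4 (S = Pow(-2, 2) = 4)
Pow(Add(16, S), 2) = Pow(Add(16, 4), 2) = Pow(20, 2) = 400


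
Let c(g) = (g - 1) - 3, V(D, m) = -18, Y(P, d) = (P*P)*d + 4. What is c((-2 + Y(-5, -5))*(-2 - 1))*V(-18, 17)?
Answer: -6570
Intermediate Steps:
Y(P, d) = 4 + d*P² (Y(P, d) = P²*d + 4 = d*P² + 4 = 4 + d*P²)
c(g) = -4 + g (c(g) = (-1 + g) - 3 = -4 + g)
c((-2 + Y(-5, -5))*(-2 - 1))*V(-18, 17) = (-4 + (-2 + (4 - 5*(-5)²))*(-2 - 1))*(-18) = (-4 + (-2 + (4 - 5*25))*(-3))*(-18) = (-4 + (-2 + (4 - 125))*(-3))*(-18) = (-4 + (-2 - 121)*(-3))*(-18) = (-4 - 123*(-3))*(-18) = (-4 + 369)*(-18) = 365*(-18) = -6570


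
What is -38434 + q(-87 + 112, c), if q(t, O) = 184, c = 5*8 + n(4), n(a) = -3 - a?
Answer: -38250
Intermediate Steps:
c = 33 (c = 5*8 + (-3 - 1*4) = 40 + (-3 - 4) = 40 - 7 = 33)
-38434 + q(-87 + 112, c) = -38434 + 184 = -38250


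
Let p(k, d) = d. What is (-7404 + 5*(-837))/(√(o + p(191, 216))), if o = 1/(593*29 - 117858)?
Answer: -11589*√87545978971/4348555 ≈ -788.53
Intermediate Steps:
o = -1/100661 (o = 1/(17197 - 117858) = 1/(-100661) = -1/100661 ≈ -9.9343e-6)
(-7404 + 5*(-837))/(√(o + p(191, 216))) = (-7404 + 5*(-837))/(√(-1/100661 + 216)) = (-7404 - 4185)/(√(21742775/100661)) = -11589*√87545978971/4348555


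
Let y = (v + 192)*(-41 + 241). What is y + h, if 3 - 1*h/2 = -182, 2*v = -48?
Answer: 33970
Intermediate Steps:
v = -24 (v = (½)*(-48) = -24)
h = 370 (h = 6 - 2*(-182) = 6 + 364 = 370)
y = 33600 (y = (-24 + 192)*(-41 + 241) = 168*200 = 33600)
y + h = 33600 + 370 = 33970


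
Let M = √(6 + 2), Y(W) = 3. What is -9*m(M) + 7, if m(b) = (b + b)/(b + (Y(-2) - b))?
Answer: 7 - 12*√2 ≈ -9.9706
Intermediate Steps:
M = 2*√2 (M = √8 = 2*√2 ≈ 2.8284)
m(b) = 2*b/3 (m(b) = (b + b)/(b + (3 - b)) = (2*b)/3 = (2*b)*(⅓) = 2*b/3)
-9*m(M) + 7 = -6*2*√2 + 7 = -12*√2 + 7 = 7 - 12*√2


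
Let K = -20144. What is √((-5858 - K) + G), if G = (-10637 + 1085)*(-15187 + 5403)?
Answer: √93471054 ≈ 9668.0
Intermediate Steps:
G = 93456768 (G = -9552*(-9784) = 93456768)
√((-5858 - K) + G) = √((-5858 - 1*(-20144)) + 93456768) = √((-5858 + 20144) + 93456768) = √(14286 + 93456768) = √93471054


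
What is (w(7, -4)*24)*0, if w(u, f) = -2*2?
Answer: 0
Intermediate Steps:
w(u, f) = -4
(w(7, -4)*24)*0 = -4*24*0 = -96*0 = 0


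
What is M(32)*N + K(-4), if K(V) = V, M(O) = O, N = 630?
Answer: 20156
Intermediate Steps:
M(32)*N + K(-4) = 32*630 - 4 = 20160 - 4 = 20156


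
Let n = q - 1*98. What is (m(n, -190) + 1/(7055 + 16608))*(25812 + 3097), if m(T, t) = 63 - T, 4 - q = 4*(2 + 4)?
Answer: 123817362636/23663 ≈ 5.2325e+6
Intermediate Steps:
q = -20 (q = 4 - 4*(2 + 4) = 4 - 4*6 = 4 - 1*24 = 4 - 24 = -20)
n = -118 (n = -20 - 1*98 = -20 - 98 = -118)
(m(n, -190) + 1/(7055 + 16608))*(25812 + 3097) = ((63 - 1*(-118)) + 1/(7055 + 16608))*(25812 + 3097) = ((63 + 118) + 1/23663)*28909 = (181 + 1/23663)*28909 = (4283004/23663)*28909 = 123817362636/23663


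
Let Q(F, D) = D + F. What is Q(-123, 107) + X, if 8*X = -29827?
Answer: -29955/8 ≈ -3744.4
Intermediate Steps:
X = -29827/8 (X = (⅛)*(-29827) = -29827/8 ≈ -3728.4)
Q(-123, 107) + X = (107 - 123) - 29827/8 = -16 - 29827/8 = -29955/8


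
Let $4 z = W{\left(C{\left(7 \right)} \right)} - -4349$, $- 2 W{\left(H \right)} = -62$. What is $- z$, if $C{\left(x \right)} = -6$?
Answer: $-1095$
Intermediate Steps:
$W{\left(H \right)} = 31$ ($W{\left(H \right)} = \left(- \frac{1}{2}\right) \left(-62\right) = 31$)
$z = 1095$ ($z = \frac{31 - -4349}{4} = \frac{31 + 4349}{4} = \frac{1}{4} \cdot 4380 = 1095$)
$- z = \left(-1\right) 1095 = -1095$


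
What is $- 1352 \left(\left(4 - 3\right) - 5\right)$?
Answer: $5408$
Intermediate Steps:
$- 1352 \left(\left(4 - 3\right) - 5\right) = - 1352 \left(1 - 5\right) = \left(-1352\right) \left(-4\right) = 5408$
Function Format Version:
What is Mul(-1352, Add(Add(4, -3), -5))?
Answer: 5408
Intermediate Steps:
Mul(-1352, Add(Add(4, -3), -5)) = Mul(-1352, Add(1, -5)) = Mul(-1352, -4) = 5408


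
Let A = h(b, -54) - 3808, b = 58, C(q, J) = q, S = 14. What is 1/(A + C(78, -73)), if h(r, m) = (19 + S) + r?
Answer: -1/3639 ≈ -0.00027480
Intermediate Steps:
h(r, m) = 33 + r (h(r, m) = (19 + 14) + r = 33 + r)
A = -3717 (A = (33 + 58) - 3808 = 91 - 3808 = -3717)
1/(A + C(78, -73)) = 1/(-3717 + 78) = 1/(-3639) = -1/3639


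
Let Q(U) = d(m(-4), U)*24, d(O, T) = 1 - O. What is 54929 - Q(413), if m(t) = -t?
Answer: 55001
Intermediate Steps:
Q(U) = -72 (Q(U) = (1 - (-1)*(-4))*24 = (1 - 1*4)*24 = (1 - 4)*24 = -3*24 = -72)
54929 - Q(413) = 54929 - 1*(-72) = 54929 + 72 = 55001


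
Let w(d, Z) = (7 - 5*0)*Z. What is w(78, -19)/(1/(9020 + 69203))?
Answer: -10403659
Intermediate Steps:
w(d, Z) = 7*Z (w(d, Z) = (7 + 0)*Z = 7*Z)
w(78, -19)/(1/(9020 + 69203)) = (7*(-19))/(1/(9020 + 69203)) = -133/(1/78223) = -133/1/78223 = -133*78223 = -10403659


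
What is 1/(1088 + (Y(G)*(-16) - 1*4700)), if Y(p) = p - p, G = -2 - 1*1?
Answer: -1/3612 ≈ -0.00027685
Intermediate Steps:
G = -3 (G = -2 - 1 = -3)
Y(p) = 0
1/(1088 + (Y(G)*(-16) - 1*4700)) = 1/(1088 + (0*(-16) - 1*4700)) = 1/(1088 + (0 - 4700)) = 1/(1088 - 4700) = 1/(-3612) = -1/3612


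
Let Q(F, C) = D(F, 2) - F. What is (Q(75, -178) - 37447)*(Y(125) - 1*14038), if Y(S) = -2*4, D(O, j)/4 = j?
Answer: 526921644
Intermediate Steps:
D(O, j) = 4*j
Q(F, C) = 8 - F (Q(F, C) = 4*2 - F = 8 - F)
Y(S) = -8
(Q(75, -178) - 37447)*(Y(125) - 1*14038) = ((8 - 1*75) - 37447)*(-8 - 1*14038) = ((8 - 75) - 37447)*(-8 - 14038) = (-67 - 37447)*(-14046) = -37514*(-14046) = 526921644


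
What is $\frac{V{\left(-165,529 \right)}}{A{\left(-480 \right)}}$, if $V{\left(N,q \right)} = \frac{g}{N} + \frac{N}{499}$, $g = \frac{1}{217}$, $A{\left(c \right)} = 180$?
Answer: $- \frac{1477081}{804001275} \approx -0.0018372$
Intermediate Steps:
$g = \frac{1}{217} \approx 0.0046083$
$V{\left(N,q \right)} = \frac{1}{217 N} + \frac{N}{499}$
$\frac{V{\left(-165,529 \right)}}{A{\left(-480 \right)}} = \frac{\frac{1}{217 \left(-165\right)} + \frac{1}{499} \left(-165\right)}{180} = \left(\frac{1}{217} \left(- \frac{1}{165}\right) - \frac{165}{499}\right) \frac{1}{180} = \left(- \frac{1}{35805} - \frac{165}{499}\right) \frac{1}{180} = \left(- \frac{5908324}{17866695}\right) \frac{1}{180} = - \frac{1477081}{804001275}$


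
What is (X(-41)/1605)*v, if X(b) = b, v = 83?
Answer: -3403/1605 ≈ -2.1203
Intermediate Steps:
(X(-41)/1605)*v = -41/1605*83 = -3403/1605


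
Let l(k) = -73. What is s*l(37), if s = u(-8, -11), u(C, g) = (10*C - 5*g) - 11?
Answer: 2628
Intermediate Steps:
u(C, g) = -11 - 5*g + 10*C (u(C, g) = (-5*g + 10*C) - 11 = -11 - 5*g + 10*C)
s = -36 (s = -11 - 5*(-11) + 10*(-8) = -11 + 55 - 80 = -36)
s*l(37) = -36*(-73) = 2628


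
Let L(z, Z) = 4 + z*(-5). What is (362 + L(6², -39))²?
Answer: 34596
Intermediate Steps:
L(z, Z) = 4 - 5*z
(362 + L(6², -39))² = (362 + (4 - 5*6²))² = (362 + (4 - 5*36))² = (362 + (4 - 180))² = (362 - 176)² = 186² = 34596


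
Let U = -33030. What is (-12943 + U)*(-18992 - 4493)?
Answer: 1079675905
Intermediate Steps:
(-12943 + U)*(-18992 - 4493) = (-12943 - 33030)*(-18992 - 4493) = -45973*(-23485) = 1079675905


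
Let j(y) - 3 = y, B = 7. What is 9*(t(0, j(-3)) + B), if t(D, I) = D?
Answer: 63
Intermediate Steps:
j(y) = 3 + y
9*(t(0, j(-3)) + B) = 9*(0 + 7) = 9*7 = 63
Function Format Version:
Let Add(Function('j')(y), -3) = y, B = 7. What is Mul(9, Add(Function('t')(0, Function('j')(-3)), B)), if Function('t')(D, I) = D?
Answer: 63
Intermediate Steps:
Function('j')(y) = Add(3, y)
Mul(9, Add(Function('t')(0, Function('j')(-3)), B)) = Mul(9, Add(0, 7)) = Mul(9, 7) = 63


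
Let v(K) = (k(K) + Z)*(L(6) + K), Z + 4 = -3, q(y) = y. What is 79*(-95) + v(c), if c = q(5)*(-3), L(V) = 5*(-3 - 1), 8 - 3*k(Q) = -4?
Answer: -7400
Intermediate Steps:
k(Q) = 4 (k(Q) = 8/3 - 1/3*(-4) = 8/3 + 4/3 = 4)
L(V) = -20 (L(V) = 5*(-4) = -20)
Z = -7 (Z = -4 - 3 = -7)
c = -15 (c = 5*(-3) = -15)
v(K) = 60 - 3*K (v(K) = (4 - 7)*(-20 + K) = -3*(-20 + K) = 60 - 3*K)
79*(-95) + v(c) = 79*(-95) + (60 - 3*(-15)) = -7505 + (60 + 45) = -7505 + 105 = -7400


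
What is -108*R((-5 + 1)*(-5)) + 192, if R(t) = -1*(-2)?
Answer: -24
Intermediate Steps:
R(t) = 2
-108*R((-5 + 1)*(-5)) + 192 = -108*2 + 192 = -216 + 192 = -24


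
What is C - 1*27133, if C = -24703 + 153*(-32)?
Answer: -56732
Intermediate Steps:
C = -29599 (C = -24703 - 4896 = -29599)
C - 1*27133 = -29599 - 1*27133 = -29599 - 27133 = -56732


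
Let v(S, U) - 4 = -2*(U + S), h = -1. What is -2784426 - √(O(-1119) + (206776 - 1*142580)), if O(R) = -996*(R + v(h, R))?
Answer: -2784426 - 4*I*√66019 ≈ -2.7844e+6 - 1027.8*I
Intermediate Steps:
v(S, U) = 4 - 2*S - 2*U (v(S, U) = 4 - 2*(U + S) = 4 - 2*(S + U) = 4 + (-2*S - 2*U) = 4 - 2*S - 2*U)
O(R) = -5976 + 996*R (O(R) = -996*(R + (4 - 2*(-1) - 2*R)) = -996*(R + (4 + 2 - 2*R)) = -996*(R + (6 - 2*R)) = -996*(6 - R) = -5976 + 996*R)
-2784426 - √(O(-1119) + (206776 - 1*142580)) = -2784426 - √((-5976 + 996*(-1119)) + (206776 - 1*142580)) = -2784426 - √((-5976 - 1114524) + (206776 - 142580)) = -2784426 - √(-1120500 + 64196) = -2784426 - √(-1056304) = -2784426 - 4*I*√66019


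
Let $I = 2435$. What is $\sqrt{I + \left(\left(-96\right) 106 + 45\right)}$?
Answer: $4 i \sqrt{481} \approx 87.727 i$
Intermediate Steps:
$\sqrt{I + \left(\left(-96\right) 106 + 45\right)} = \sqrt{2435 + \left(\left(-96\right) 106 + 45\right)} = \sqrt{2435 + \left(-10176 + 45\right)} = \sqrt{2435 - 10131} = \sqrt{-7696} = 4 i \sqrt{481}$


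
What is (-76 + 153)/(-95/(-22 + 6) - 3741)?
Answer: -1232/59761 ≈ -0.020615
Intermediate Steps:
(-76 + 153)/(-95/(-22 + 6) - 3741) = 77/(-95/(-16) - 3741) = 77/(-1/16*(-95) - 3741) = 77/(95/16 - 3741) = 77/(-59761/16) = 77*(-16/59761) = -1232/59761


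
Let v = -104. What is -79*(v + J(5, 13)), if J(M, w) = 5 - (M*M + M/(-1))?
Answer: 9401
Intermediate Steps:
J(M, w) = 5 + M - M² (J(M, w) = 5 - (M² + M*(-1)) = 5 - (M² - M) = 5 + (M - M²) = 5 + M - M²)
-79*(v + J(5, 13)) = -79*(-104 + (5 + 5 - 1*5²)) = -79*(-104 + (5 + 5 - 1*25)) = -79*(-104 + (5 + 5 - 25)) = -79*(-104 - 15) = -79*(-119) = 9401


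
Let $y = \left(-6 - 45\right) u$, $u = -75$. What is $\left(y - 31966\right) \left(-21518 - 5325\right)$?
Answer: $755388863$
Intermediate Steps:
$y = 3825$ ($y = \left(-6 - 45\right) \left(-75\right) = \left(-51\right) \left(-75\right) = 3825$)
$\left(y - 31966\right) \left(-21518 - 5325\right) = \left(3825 - 31966\right) \left(-21518 - 5325\right) = \left(-28141\right) \left(-26843\right) = 755388863$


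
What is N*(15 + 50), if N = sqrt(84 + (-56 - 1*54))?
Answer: 65*I*sqrt(26) ≈ 331.44*I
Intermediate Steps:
N = I*sqrt(26) (N = sqrt(84 + (-56 - 54)) = sqrt(84 - 110) = sqrt(-26) = I*sqrt(26) ≈ 5.099*I)
N*(15 + 50) = (I*sqrt(26))*(15 + 50) = (I*sqrt(26))*65 = 65*I*sqrt(26)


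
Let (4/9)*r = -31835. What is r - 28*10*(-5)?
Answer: -280915/4 ≈ -70229.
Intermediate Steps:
r = -286515/4 (r = (9/4)*(-31835) = -286515/4 ≈ -71629.)
r - 28*10*(-5) = -286515/4 - 28*10*(-5) = -286515/4 - 280*(-5) = -286515/4 - 1*(-1400) = -286515/4 + 1400 = -280915/4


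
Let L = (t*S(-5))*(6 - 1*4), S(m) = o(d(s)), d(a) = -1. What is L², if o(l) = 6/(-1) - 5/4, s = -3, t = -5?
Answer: 21025/4 ≈ 5256.3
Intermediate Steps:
o(l) = -29/4 (o(l) = 6*(-1) - 5*¼ = -6 - 5/4 = -29/4)
S(m) = -29/4
L = 145/2 (L = (-5*(-29/4))*(6 - 1*4) = 145*(6 - 4)/4 = (145/4)*2 = 145/2 ≈ 72.500)
L² = (145/2)² = 21025/4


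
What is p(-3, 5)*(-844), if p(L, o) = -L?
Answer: -2532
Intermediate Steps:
p(-3, 5)*(-844) = -1*(-3)*(-844) = 3*(-844) = -2532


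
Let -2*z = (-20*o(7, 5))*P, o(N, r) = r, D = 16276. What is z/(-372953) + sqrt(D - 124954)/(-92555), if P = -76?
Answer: 3800/372953 - I*sqrt(108678)/92555 ≈ 0.010189 - 0.0035618*I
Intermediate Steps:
z = -3800 (z = -(-20*5)*(-76)/2 = -(-50)*(-76) = -1/2*7600 = -3800)
z/(-372953) + sqrt(D - 124954)/(-92555) = -3800/(-372953) + sqrt(16276 - 124954)/(-92555) = -3800*(-1/372953) + sqrt(-108678)*(-1/92555) = 3800/372953 + (I*sqrt(108678))*(-1/92555) = 3800/372953 - I*sqrt(108678)/92555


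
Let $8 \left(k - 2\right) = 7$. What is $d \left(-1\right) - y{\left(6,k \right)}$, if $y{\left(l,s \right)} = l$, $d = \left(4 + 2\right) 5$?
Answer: $-36$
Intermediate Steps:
$d = 30$ ($d = 6 \cdot 5 = 30$)
$k = \frac{23}{8}$ ($k = 2 + \frac{1}{8} \cdot 7 = 2 + \frac{7}{8} = \frac{23}{8} \approx 2.875$)
$d \left(-1\right) - y{\left(6,k \right)} = 30 \left(-1\right) - 6 = -30 - 6 = -36$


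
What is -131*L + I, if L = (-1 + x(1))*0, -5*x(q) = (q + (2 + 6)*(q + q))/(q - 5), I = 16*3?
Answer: 48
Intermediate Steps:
I = 48
x(q) = -17*q/(5*(-5 + q)) (x(q) = -(q + (2 + 6)*(q + q))/(5*(q - 5)) = -(q + 8*(2*q))/(5*(-5 + q)) = -(q + 16*q)/(5*(-5 + q)) = -17*q/(5*(-5 + q)))
L = 0 (L = (-1 - 17*1/(-25 + 5*1))*0 = (-1 - 17*1/(-25 + 5))*0 = (-1 - 17*1/(-20))*0 = (-1 - 17*1*(-1/20))*0 = (-1 + 17/20)*0 = -3/20*0 = 0)
-131*L + I = -131*0 + 48 = 0 + 48 = 48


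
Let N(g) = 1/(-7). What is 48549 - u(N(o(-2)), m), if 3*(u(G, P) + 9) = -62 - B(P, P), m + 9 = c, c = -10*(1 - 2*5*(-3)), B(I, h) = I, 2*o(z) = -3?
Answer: 145417/3 ≈ 48472.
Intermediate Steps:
o(z) = -3/2 (o(z) = (1/2)*(-3) = -3/2)
c = -310 (c = -10*(1 - 10*(-3)) = -10*(1 + 30) = -10*31 = -310)
m = -319 (m = -9 - 310 = -319)
N(g) = -1/7
u(G, P) = -89/3 - P/3 (u(G, P) = -9 + (-62 - P)/3 = -9 + (-62/3 - P/3) = -89/3 - P/3)
48549 - u(N(o(-2)), m) = 48549 - (-89/3 - 1/3*(-319)) = 48549 - (-89/3 + 319/3) = 48549 - 1*230/3 = 48549 - 230/3 = 145417/3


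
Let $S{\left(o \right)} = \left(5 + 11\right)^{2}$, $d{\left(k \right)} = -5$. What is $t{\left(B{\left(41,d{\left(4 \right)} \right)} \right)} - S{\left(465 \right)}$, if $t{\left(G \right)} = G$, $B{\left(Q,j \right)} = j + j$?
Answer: $-266$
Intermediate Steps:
$B{\left(Q,j \right)} = 2 j$
$S{\left(o \right)} = 256$ ($S{\left(o \right)} = 16^{2} = 256$)
$t{\left(B{\left(41,d{\left(4 \right)} \right)} \right)} - S{\left(465 \right)} = 2 \left(-5\right) - 256 = -10 - 256 = -266$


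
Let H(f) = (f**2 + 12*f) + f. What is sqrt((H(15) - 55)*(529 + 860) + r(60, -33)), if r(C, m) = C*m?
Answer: sqrt(505005) ≈ 710.64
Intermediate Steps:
H(f) = f**2 + 13*f
sqrt((H(15) - 55)*(529 + 860) + r(60, -33)) = sqrt((15*(13 + 15) - 55)*(529 + 860) + 60*(-33)) = sqrt((15*28 - 55)*1389 - 1980) = sqrt((420 - 55)*1389 - 1980) = sqrt(365*1389 - 1980) = sqrt(506985 - 1980) = sqrt(505005)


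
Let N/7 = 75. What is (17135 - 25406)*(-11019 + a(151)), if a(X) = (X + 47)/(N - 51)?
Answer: 7199640828/79 ≈ 9.1135e+7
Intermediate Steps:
N = 525 (N = 7*75 = 525)
a(X) = 47/474 + X/474 (a(X) = (X + 47)/(525 - 51) = (47 + X)/474 = (47 + X)*(1/474) = 47/474 + X/474)
(17135 - 25406)*(-11019 + a(151)) = (17135 - 25406)*(-11019 + (47/474 + (1/474)*151)) = -8271*(-11019 + (47/474 + 151/474)) = -8271*(-11019 + 33/79) = -8271*(-870468/79) = 7199640828/79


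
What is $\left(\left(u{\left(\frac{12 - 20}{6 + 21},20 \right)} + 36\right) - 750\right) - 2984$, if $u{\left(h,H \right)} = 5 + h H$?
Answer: $- \frac{99871}{27} \approx -3698.9$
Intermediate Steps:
$u{\left(h,H \right)} = 5 + H h$
$\left(\left(u{\left(\frac{12 - 20}{6 + 21},20 \right)} + 36\right) - 750\right) - 2984 = \left(\left(\left(5 + 20 \frac{12 - 20}{6 + 21}\right) + 36\right) - 750\right) - 2984 = \left(\left(\left(5 + 20 \left(- \frac{8}{27}\right)\right) + 36\right) - 750\right) - 2984 = \left(\left(\left(5 - \frac{160}{27}\right) + 36\right) - 750\right) - 2984 = \left(\left(- \frac{25}{27} + 36\right) - 750\right) - 2984 = \left(\frac{947}{27} - 750\right) - 2984 = - \frac{19303}{27} - 2984 = - \frac{99871}{27}$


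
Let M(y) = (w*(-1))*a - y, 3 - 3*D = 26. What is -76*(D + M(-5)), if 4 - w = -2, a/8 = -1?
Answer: -10336/3 ≈ -3445.3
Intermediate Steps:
a = -8 (a = 8*(-1) = -8)
D = -23/3 (D = 1 - ⅓*26 = 1 - 26/3 = -23/3 ≈ -7.6667)
w = 6 (w = 4 - 1*(-2) = 4 + 2 = 6)
M(y) = 48 - y (M(y) = (6*(-1))*(-8) - y = -6*(-8) - y = 48 - y)
-76*(D + M(-5)) = -76*(-23/3 + (48 - 1*(-5))) = -76*(-23/3 + (48 + 5)) = -76*(-23/3 + 53) = -76*136/3 = -10336/3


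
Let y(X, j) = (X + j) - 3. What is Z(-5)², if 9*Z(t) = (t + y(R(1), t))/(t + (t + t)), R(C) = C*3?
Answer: 4/729 ≈ 0.0054870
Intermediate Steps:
R(C) = 3*C
y(X, j) = -3 + X + j
Z(t) = 2/27 (Z(t) = ((t + (-3 + 3*1 + t))/(t + (t + t)))/9 = ((t + (-3 + 3 + t))/(t + 2*t))/9 = ((t + t)/((3*t)))/9 = ((2*t)*(1/(3*t)))/9 = (⅑)*(⅔) = 2/27)
Z(-5)² = (2/27)² = 4/729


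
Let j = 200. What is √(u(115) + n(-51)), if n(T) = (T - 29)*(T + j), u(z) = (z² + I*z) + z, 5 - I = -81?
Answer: √11310 ≈ 106.35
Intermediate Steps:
I = 86 (I = 5 - 1*(-81) = 5 + 81 = 86)
u(z) = z² + 87*z (u(z) = (z² + 86*z) + z = z² + 87*z)
n(T) = (-29 + T)*(200 + T) (n(T) = (T - 29)*(T + 200) = (-29 + T)*(200 + T))
√(u(115) + n(-51)) = √(115*(87 + 115) + (-5800 + (-51)² + 171*(-51))) = √(115*202 + (-5800 + 2601 - 8721)) = √(23230 - 11920) = √11310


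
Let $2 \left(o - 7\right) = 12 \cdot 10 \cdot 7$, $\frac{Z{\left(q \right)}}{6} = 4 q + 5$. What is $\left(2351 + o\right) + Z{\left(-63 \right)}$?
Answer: $1296$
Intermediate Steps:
$Z{\left(q \right)} = 30 + 24 q$ ($Z{\left(q \right)} = 6 \left(4 q + 5\right) = 6 \left(5 + 4 q\right) = 30 + 24 q$)
$o = 427$ ($o = 7 + \frac{12 \cdot 10 \cdot 7}{2} = 7 + \frac{120 \cdot 7}{2} = 7 + \frac{1}{2} \cdot 840 = 7 + 420 = 427$)
$\left(2351 + o\right) + Z{\left(-63 \right)} = \left(2351 + 427\right) + \left(30 + 24 \left(-63\right)\right) = 2778 + \left(30 - 1512\right) = 2778 - 1482 = 1296$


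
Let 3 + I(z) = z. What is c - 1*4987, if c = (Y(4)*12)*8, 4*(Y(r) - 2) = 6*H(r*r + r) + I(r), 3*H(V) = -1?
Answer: -4819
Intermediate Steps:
I(z) = -3 + z
H(V) = -⅓ (H(V) = (⅓)*(-1) = -⅓)
Y(r) = ¾ + r/4 (Y(r) = 2 + (6*(-⅓) + (-3 + r))/4 = 2 + (-2 + (-3 + r))/4 = 2 + (-5 + r)/4 = 2 + (-5/4 + r/4) = ¾ + r/4)
c = 168 (c = ((¾ + (¼)*4)*12)*8 = ((¾ + 1)*12)*8 = ((7/4)*12)*8 = 21*8 = 168)
c - 1*4987 = 168 - 1*4987 = 168 - 4987 = -4819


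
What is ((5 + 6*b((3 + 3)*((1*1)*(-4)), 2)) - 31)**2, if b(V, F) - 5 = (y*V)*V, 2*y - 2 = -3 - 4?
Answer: 74580496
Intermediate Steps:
y = -5/2 (y = 1 + (-3 - 4)/2 = 1 + (1/2)*(-7) = 1 - 7/2 = -5/2 ≈ -2.5000)
b(V, F) = 5 - 5*V**2/2 (b(V, F) = 5 + (-5*V/2)*V = 5 - 5*V**2/2)
((5 + 6*b((3 + 3)*((1*1)*(-4)), 2)) - 31)**2 = ((5 + 6*(5 - 5*16*(3 + 3)**2/2)) - 31)**2 = ((5 + 6*(5 - 5*(6*(1*(-4)))**2/2)) - 31)**2 = ((5 + 6*(5 - 5*(6*(-4))**2/2)) - 31)**2 = ((5 + 6*(5 - 5/2*(-24)**2)) - 31)**2 = ((5 + 6*(5 - 5/2*576)) - 31)**2 = ((5 + 6*(5 - 1440)) - 31)**2 = ((5 + 6*(-1435)) - 31)**2 = ((5 - 8610) - 31)**2 = (-8605 - 31)**2 = (-8636)**2 = 74580496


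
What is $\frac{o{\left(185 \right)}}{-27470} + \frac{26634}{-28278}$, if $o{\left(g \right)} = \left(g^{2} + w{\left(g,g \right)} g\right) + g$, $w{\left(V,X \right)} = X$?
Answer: $- \frac{89083217}{25893222} \approx -3.4404$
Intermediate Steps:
$o{\left(g \right)} = g + 2 g^{2}$ ($o{\left(g \right)} = \left(g^{2} + g g\right) + g = \left(g^{2} + g^{2}\right) + g = 2 g^{2} + g = g + 2 g^{2}$)
$\frac{o{\left(185 \right)}}{-27470} + \frac{26634}{-28278} = \frac{185 \left(1 + 2 \cdot 185\right)}{-27470} + \frac{26634}{-28278} = 185 \left(1 + 370\right) \left(- \frac{1}{27470}\right) + 26634 \left(- \frac{1}{28278}\right) = 185 \cdot 371 \left(- \frac{1}{27470}\right) - \frac{4439}{4713} = 68635 \left(- \frac{1}{27470}\right) - \frac{4439}{4713} = - \frac{13727}{5494} - \frac{4439}{4713} = - \frac{89083217}{25893222}$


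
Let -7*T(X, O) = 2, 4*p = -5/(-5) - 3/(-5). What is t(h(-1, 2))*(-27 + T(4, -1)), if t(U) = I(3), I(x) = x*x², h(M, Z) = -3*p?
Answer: -5157/7 ≈ -736.71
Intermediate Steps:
p = ⅖ (p = (-5/(-5) - 3/(-5))/4 = (-5*(-⅕) - 3*(-⅕))/4 = (1 + ⅗)/4 = (¼)*(8/5) = ⅖ ≈ 0.40000)
T(X, O) = -2/7 (T(X, O) = -⅐*2 = -2/7)
h(M, Z) = -6/5 (h(M, Z) = -3*⅖ = -6/5)
I(x) = x³
t(U) = 27 (t(U) = 3³ = 27)
t(h(-1, 2))*(-27 + T(4, -1)) = 27*(-27 - 2/7) = 27*(-191/7) = -5157/7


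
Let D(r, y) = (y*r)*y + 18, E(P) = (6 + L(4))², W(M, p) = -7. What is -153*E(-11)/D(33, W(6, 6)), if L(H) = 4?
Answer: -1020/109 ≈ -9.3578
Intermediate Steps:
E(P) = 100 (E(P) = (6 + 4)² = 10² = 100)
D(r, y) = 18 + r*y² (D(r, y) = (r*y)*y + 18 = r*y² + 18 = 18 + r*y²)
-153*E(-11)/D(33, W(6, 6)) = -15300/(18 + 33*(-7)²) = -15300/(18 + 33*49) = -15300/(18 + 1617) = -15300/1635 = -153*20/327 = -1020/109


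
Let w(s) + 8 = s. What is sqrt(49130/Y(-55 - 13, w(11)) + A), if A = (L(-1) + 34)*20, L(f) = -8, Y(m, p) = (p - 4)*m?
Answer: sqrt(4970)/2 ≈ 35.249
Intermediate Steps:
w(s) = -8 + s
Y(m, p) = m*(-4 + p) (Y(m, p) = (-4 + p)*m = m*(-4 + p))
A = 520 (A = (-8 + 34)*20 = 26*20 = 520)
sqrt(49130/Y(-55 - 13, w(11)) + A) = sqrt(49130/(((-55 - 13)*(-4 + (-8 + 11)))) + 520) = sqrt(49130/((-68*(-4 + 3))) + 520) = sqrt(49130/((-68*(-1))) + 520) = sqrt(49130/68 + 520) = sqrt(49130*(1/68) + 520) = sqrt(1445/2 + 520) = sqrt(2485/2) = sqrt(4970)/2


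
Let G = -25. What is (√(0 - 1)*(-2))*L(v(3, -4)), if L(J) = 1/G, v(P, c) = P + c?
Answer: 2*I/25 ≈ 0.08*I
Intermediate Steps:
L(J) = -1/25 (L(J) = 1/(-25) = -1/25)
(√(0 - 1)*(-2))*L(v(3, -4)) = (√(0 - 1)*(-2))*(-1/25) = (√(-1)*(-2))*(-1/25) = (I*(-2))*(-1/25) = -2*I*(-1/25) = 2*I/25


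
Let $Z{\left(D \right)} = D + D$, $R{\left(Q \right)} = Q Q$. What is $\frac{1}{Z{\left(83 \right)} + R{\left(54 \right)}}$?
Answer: $\frac{1}{3082} \approx 0.00032446$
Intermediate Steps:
$R{\left(Q \right)} = Q^{2}$
$Z{\left(D \right)} = 2 D$
$\frac{1}{Z{\left(83 \right)} + R{\left(54 \right)}} = \frac{1}{2 \cdot 83 + 54^{2}} = \frac{1}{166 + 2916} = \frac{1}{3082}$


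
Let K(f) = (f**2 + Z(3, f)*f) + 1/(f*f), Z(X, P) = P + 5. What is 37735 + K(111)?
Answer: 775385173/12321 ≈ 62932.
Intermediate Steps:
Z(X, P) = 5 + P
K(f) = f**(-2) + f**2 + f*(5 + f) (K(f) = (f**2 + (5 + f)*f) + 1/(f*f) = (f**2 + f*(5 + f)) + f**(-2) = f**(-2) + f**2 + f*(5 + f))
37735 + K(111) = 37735 + (1 + 111**3*(5 + 2*111))/111**2 = 37735 + (1 + 1367631*(5 + 222))/12321 = 37735 + (1 + 1367631*227)/12321 = 37735 + (1 + 310452237)/12321 = 37735 + (1/12321)*310452238 = 37735 + 310452238/12321 = 775385173/12321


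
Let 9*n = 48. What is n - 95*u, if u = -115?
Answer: 32791/3 ≈ 10930.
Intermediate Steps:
n = 16/3 (n = (1/9)*48 = 16/3 ≈ 5.3333)
n - 95*u = 16/3 - 95*(-115) = 16/3 + 10925 = 32791/3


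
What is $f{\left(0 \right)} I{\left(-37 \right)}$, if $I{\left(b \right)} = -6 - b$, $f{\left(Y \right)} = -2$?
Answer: $-62$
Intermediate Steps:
$f{\left(0 \right)} I{\left(-37 \right)} = - 2 \left(-6 - -37\right) = - 2 \left(-6 + 37\right) = \left(-2\right) 31 = -62$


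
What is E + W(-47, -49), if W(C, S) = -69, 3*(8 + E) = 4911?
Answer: 1560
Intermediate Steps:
E = 1629 (E = -8 + (⅓)*4911 = -8 + 1637 = 1629)
E + W(-47, -49) = 1629 - 69 = 1560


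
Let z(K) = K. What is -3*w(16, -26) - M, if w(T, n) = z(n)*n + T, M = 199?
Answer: -2275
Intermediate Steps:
w(T, n) = T + n**2 (w(T, n) = n*n + T = n**2 + T = T + n**2)
-3*w(16, -26) - M = -3*(16 + (-26)**2) - 1*199 = -3*(16 + 676) - 199 = -3*692 - 199 = -2076 - 199 = -2275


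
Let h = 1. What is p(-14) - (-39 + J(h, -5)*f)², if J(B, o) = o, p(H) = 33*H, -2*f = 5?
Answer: -4657/4 ≈ -1164.3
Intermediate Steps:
f = -5/2 (f = -½*5 = -5/2 ≈ -2.5000)
p(-14) - (-39 + J(h, -5)*f)² = 33*(-14) - (-39 - 5*(-5/2))² = -462 - (-39 + 25/2)² = -462 - (-53/2)² = -462 - 1*2809/4 = -462 - 2809/4 = -4657/4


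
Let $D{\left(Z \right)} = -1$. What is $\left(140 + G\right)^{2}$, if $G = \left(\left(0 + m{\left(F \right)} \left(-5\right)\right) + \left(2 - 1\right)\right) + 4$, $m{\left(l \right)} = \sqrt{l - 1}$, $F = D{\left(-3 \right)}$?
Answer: $20975 - 1450 i \sqrt{2} \approx 20975.0 - 2050.6 i$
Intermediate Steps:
$F = -1$
$m{\left(l \right)} = \sqrt{-1 + l}$
$G = 5 - 5 i \sqrt{2}$ ($G = \left(\left(0 + \sqrt{-1 - 1} \left(-5\right)\right) + \left(2 - 1\right)\right) + 4 = \left(\left(0 + \sqrt{-2} \left(-5\right)\right) + \left(2 - 1\right)\right) + 4 = \left(\left(0 + i \sqrt{2} \left(-5\right)\right) + 1\right) + 4 = \left(\left(0 - 5 i \sqrt{2}\right) + 1\right) + 4 = \left(- 5 i \sqrt{2} + 1\right) + 4 = \left(1 - 5 i \sqrt{2}\right) + 4 = 5 - 5 i \sqrt{2} \approx 5.0 - 7.0711 i$)
$\left(140 + G\right)^{2} = \left(140 + \left(5 - 5 i \sqrt{2}\right)\right)^{2} = \left(145 - 5 i \sqrt{2}\right)^{2}$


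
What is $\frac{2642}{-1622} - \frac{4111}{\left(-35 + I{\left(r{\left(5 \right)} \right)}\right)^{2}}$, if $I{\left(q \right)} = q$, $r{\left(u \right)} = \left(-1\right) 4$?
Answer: $- \frac{5343262}{1233531} \approx -4.3317$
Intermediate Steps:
$r{\left(u \right)} = -4$
$\frac{2642}{-1622} - \frac{4111}{\left(-35 + I{\left(r{\left(5 \right)} \right)}\right)^{2}} = \frac{2642}{-1622} - \frac{4111}{\left(-35 - 4\right)^{2}} = 2642 \left(- \frac{1}{1622}\right) - \frac{4111}{\left(-39\right)^{2}} = - \frac{1321}{811} - \frac{4111}{1521} = - \frac{5343262}{1233531}$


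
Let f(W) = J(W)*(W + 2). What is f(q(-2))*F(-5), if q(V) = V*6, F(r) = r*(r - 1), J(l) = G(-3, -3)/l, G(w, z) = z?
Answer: -75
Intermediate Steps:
J(l) = -3/l
F(r) = r*(-1 + r)
q(V) = 6*V
f(W) = -3*(2 + W)/W (f(W) = (-3/W)*(W + 2) = (-3/W)*(2 + W) = -3*(2 + W)/W)
f(q(-2))*F(-5) = (-3 - 6/(6*(-2)))*(-5*(-1 - 5)) = (-3 - 6/(-12))*(-5*(-6)) = (-3 - 6*(-1/12))*30 = (-3 + ½)*30 = -5/2*30 = -75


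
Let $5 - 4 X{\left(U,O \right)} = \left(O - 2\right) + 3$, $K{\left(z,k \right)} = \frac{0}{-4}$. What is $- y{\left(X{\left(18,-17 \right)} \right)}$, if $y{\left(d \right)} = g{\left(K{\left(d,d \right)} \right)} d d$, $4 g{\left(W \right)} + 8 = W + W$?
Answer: $\frac{441}{8} \approx 55.125$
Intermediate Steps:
$K{\left(z,k \right)} = 0$ ($K{\left(z,k \right)} = 0 \left(- \frac{1}{4}\right) = 0$)
$g{\left(W \right)} = -2 + \frac{W}{2}$ ($g{\left(W \right)} = -2 + \frac{W + W}{4} = -2 + \frac{2 W}{4} = -2 + \frac{W}{2}$)
$X{\left(U,O \right)} = 1 - \frac{O}{4}$ ($X{\left(U,O \right)} = \frac{5}{4} - \frac{\left(O - 2\right) + 3}{4} = \frac{5}{4} - \frac{\left(-2 + O\right) + 3}{4} = \frac{5}{4} - \frac{1 + O}{4} = \frac{5}{4} - \left(\frac{1}{4} + \frac{O}{4}\right) = 1 - \frac{O}{4}$)
$y{\left(d \right)} = - 2 d^{2}$ ($y{\left(d \right)} = \left(-2 + \frac{1}{2} \cdot 0\right) d d = \left(-2 + 0\right) d d = - 2 d d = - 2 d^{2}$)
$- y{\left(X{\left(18,-17 \right)} \right)} = - \left(-2\right) \left(1 - - \frac{17}{4}\right)^{2} = - \left(-2\right) \left(1 + \frac{17}{4}\right)^{2} = - \left(-2\right) \left(\frac{21}{4}\right)^{2} = - \frac{\left(-2\right) 441}{16} = \left(-1\right) \left(- \frac{441}{8}\right) = \frac{441}{8}$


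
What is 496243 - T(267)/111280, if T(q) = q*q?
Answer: 55221849751/111280 ≈ 4.9624e+5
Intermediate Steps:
T(q) = q²
496243 - T(267)/111280 = 496243 - 267²/111280 = 496243 - 71289/111280 = 55221849751/111280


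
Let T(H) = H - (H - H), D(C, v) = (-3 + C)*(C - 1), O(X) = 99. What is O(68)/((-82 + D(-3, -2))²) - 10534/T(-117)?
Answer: 35447959/393588 ≈ 90.064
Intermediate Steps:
D(C, v) = (-1 + C)*(-3 + C) (D(C, v) = (-3 + C)*(-1 + C) = (-1 + C)*(-3 + C))
T(H) = H (T(H) = H - 1*0 = H + 0 = H)
O(68)/((-82 + D(-3, -2))²) - 10534/T(-117) = 99/((-82 + (3 + (-3)² - 4*(-3)))²) - 10534/(-117) = 99/((-82 + (3 + 9 + 12))²) - 10534*(-1/117) = 99/((-82 + 24)²) + 10534/117 = 99/((-58)²) + 10534/117 = 99/3364 + 10534/117 = 35447959/393588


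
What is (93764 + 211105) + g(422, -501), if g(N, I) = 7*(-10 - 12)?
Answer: 304715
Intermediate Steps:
g(N, I) = -154 (g(N, I) = 7*(-22) = -154)
(93764 + 211105) + g(422, -501) = (93764 + 211105) - 154 = 304869 - 154 = 304715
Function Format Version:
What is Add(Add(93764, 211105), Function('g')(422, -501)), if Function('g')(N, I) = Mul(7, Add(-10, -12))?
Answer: 304715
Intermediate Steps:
Function('g')(N, I) = -154 (Function('g')(N, I) = Mul(7, -22) = -154)
Add(Add(93764, 211105), Function('g')(422, -501)) = Add(Add(93764, 211105), -154) = Add(304869, -154) = 304715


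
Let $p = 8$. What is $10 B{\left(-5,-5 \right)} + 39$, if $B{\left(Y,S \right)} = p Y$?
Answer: $-361$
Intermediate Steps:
$B{\left(Y,S \right)} = 8 Y$
$10 B{\left(-5,-5 \right)} + 39 = 10 \cdot 8 \left(-5\right) + 39 = 10 \left(-40\right) + 39 = -400 + 39 = -361$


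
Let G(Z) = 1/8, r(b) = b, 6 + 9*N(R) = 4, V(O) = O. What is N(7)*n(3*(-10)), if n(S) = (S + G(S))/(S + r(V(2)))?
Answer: -239/1008 ≈ -0.23710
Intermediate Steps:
N(R) = -2/9 (N(R) = -⅔ + (⅑)*4 = -⅔ + 4/9 = -2/9)
G(Z) = ⅛
n(S) = (⅛ + S)/(2 + S) (n(S) = (S + ⅛)/(S + 2) = (⅛ + S)/(2 + S))
N(7)*n(3*(-10)) = -2*(⅛ + 3*(-10))/(9*(2 + 3*(-10))) = -2*(⅛ - 30)/(9*(2 - 30)) = -2*(-239)/(9*(-28)*8) = -(-1)*(-239)/(126*8) = -2/9*239/224 = -239/1008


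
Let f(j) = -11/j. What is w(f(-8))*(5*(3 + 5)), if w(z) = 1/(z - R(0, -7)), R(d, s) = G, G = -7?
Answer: 320/67 ≈ 4.7761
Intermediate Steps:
R(d, s) = -7
w(z) = 1/(7 + z) (w(z) = 1/(z - 1*(-7)) = 1/(z + 7) = 1/(7 + z))
w(f(-8))*(5*(3 + 5)) = (5*(3 + 5))/(7 - 11/(-8)) = (5*8)/(7 - 11*(-⅛)) = 40/(7 + 11/8) = 40/(67/8) = (8/67)*40 = 320/67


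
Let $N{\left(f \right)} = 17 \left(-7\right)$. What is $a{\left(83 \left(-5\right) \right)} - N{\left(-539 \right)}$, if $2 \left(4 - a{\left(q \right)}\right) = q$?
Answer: $\frac{661}{2} \approx 330.5$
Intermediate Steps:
$a{\left(q \right)} = 4 - \frac{q}{2}$
$N{\left(f \right)} = -119$
$a{\left(83 \left(-5\right) \right)} - N{\left(-539 \right)} = \left(4 - \frac{83 \left(-5\right)}{2}\right) - -119 = \left(4 - - \frac{415}{2}\right) + 119 = \left(4 + \frac{415}{2}\right) + 119 = \frac{423}{2} + 119 = \frac{661}{2}$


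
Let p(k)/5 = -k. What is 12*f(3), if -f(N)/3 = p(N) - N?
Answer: 648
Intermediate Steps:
p(k) = -5*k (p(k) = 5*(-k) = -5*k)
f(N) = 18*N (f(N) = -3*(-5*N - N) = -(-18)*N = 18*N)
12*f(3) = 12*(18*3) = 12*54 = 648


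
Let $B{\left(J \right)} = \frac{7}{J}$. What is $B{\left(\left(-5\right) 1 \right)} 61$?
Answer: $- \frac{427}{5} \approx -85.4$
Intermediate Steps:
$B{\left(\left(-5\right) 1 \right)} 61 = \frac{7}{\left(-5\right) 1} \cdot 61 = \frac{7}{-5} \cdot 61 = 7 \left(- \frac{1}{5}\right) 61 = \left(- \frac{7}{5}\right) 61 = - \frac{427}{5}$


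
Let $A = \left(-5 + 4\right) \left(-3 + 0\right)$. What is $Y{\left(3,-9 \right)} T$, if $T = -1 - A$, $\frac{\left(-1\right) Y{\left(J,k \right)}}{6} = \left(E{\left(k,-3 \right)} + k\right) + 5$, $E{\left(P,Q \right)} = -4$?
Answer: $-192$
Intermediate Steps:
$A = 3$ ($A = \left(-1\right) \left(-3\right) = 3$)
$Y{\left(J,k \right)} = -6 - 6 k$ ($Y{\left(J,k \right)} = - 6 \left(\left(-4 + k\right) + 5\right) = - 6 \left(1 + k\right) = -6 - 6 k$)
$T = -4$ ($T = -1 - 3 = -4$)
$Y{\left(3,-9 \right)} T = \left(-6 - -54\right) \left(-4\right) = \left(-6 + 54\right) \left(-4\right) = 48 \left(-4\right) = -192$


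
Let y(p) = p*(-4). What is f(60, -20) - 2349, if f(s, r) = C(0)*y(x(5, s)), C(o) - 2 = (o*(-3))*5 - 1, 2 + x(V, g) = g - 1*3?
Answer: -2569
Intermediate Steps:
x(V, g) = -5 + g (x(V, g) = -2 + (g - 1*3) = -2 + (g - 3) = -2 + (-3 + g) = -5 + g)
y(p) = -4*p
C(o) = 1 - 15*o (C(o) = 2 + ((o*(-3))*5 - 1) = 2 + (-3*o*5 - 1) = 2 + (-15*o - 1) = 2 + (-1 - 15*o) = 1 - 15*o)
f(s, r) = 20 - 4*s (f(s, r) = (1 - 15*0)*(-4*(-5 + s)) = (1 + 0)*(20 - 4*s) = 1*(20 - 4*s) = 20 - 4*s)
f(60, -20) - 2349 = (20 - 4*60) - 2349 = (20 - 240) - 2349 = -220 - 2349 = -2569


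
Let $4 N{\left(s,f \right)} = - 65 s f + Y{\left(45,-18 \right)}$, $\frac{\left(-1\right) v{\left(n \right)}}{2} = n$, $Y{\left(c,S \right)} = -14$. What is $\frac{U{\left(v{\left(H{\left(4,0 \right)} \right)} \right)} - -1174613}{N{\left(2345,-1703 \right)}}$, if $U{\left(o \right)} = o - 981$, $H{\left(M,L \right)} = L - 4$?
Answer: $\frac{4694560}{259579761} \approx 0.018085$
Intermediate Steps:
$H{\left(M,L \right)} = -4 + L$ ($H{\left(M,L \right)} = L - 4 = -4 + L$)
$v{\left(n \right)} = - 2 n$
$U{\left(o \right)} = -981 + o$
$N{\left(s,f \right)} = - \frac{7}{2} - \frac{65 f s}{4}$ ($N{\left(s,f \right)} = \frac{- 65 s f - 14}{4} = \frac{- 65 f s - 14}{4} = \frac{-14 - 65 f s}{4} = - \frac{7}{2} - \frac{65 f s}{4}$)
$\frac{U{\left(v{\left(H{\left(4,0 \right)} \right)} \right)} - -1174613}{N{\left(2345,-1703 \right)}} = \frac{\left(-981 - 2 \left(-4 + 0\right)\right) - -1174613}{- \frac{7}{2} - \left(- \frac{110695}{4}\right) 2345} = \frac{\left(-981 - -8\right) + 1174613}{- \frac{7}{2} + \frac{259579775}{4}} = \frac{\left(-981 + 8\right) + 1174613}{\frac{259579761}{4}} = \left(-973 + 1174613\right) \frac{4}{259579761} = 1173640 \cdot \frac{4}{259579761} = \frac{4694560}{259579761}$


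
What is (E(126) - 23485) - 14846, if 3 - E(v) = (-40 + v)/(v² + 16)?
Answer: -304554331/7946 ≈ -38328.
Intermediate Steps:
E(v) = 3 - (-40 + v)/(16 + v²) (E(v) = 3 - (-40 + v)/(v² + 16) = 3 - (-40 + v)/(16 + v²))
(E(126) - 23485) - 14846 = ((88 - 1*126 + 3*126²)/(16 + 126²) - 23485) - 14846 = ((88 - 126 + 3*15876)/(16 + 15876) - 23485) - 14846 = ((88 - 126 + 47628)/15892 - 23485) - 14846 = ((1/15892)*47590 - 23485) - 14846 = (23795/7946 - 23485) - 14846 = -186588015/7946 - 14846 = -304554331/7946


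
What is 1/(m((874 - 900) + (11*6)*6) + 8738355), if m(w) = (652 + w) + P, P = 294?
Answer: 1/8739671 ≈ 1.1442e-7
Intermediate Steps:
m(w) = 946 + w (m(w) = (652 + w) + 294 = 946 + w)
1/(m((874 - 900) + (11*6)*6) + 8738355) = 1/((946 + ((874 - 900) + (11*6)*6)) + 8738355) = 1/((946 + (-26 + 66*6)) + 8738355) = 1/((946 + (-26 + 396)) + 8738355) = 1/((946 + 370) + 8738355) = 1/(1316 + 8738355) = 1/8739671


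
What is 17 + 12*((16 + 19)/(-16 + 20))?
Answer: 122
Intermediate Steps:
17 + 12*((16 + 19)/(-16 + 20)) = 17 + 12*(35/4) = 17 + 105 = 122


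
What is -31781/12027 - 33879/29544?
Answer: -448800199/118441896 ≈ -3.7892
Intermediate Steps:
-31781/12027 - 33879/29544 = -31781*1/12027 - 33879*1/29544 = -31781/12027 - 11293/9848 = -448800199/118441896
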